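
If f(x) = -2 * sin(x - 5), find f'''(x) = 2*cos(x - 5)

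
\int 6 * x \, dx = 3*x^2 + C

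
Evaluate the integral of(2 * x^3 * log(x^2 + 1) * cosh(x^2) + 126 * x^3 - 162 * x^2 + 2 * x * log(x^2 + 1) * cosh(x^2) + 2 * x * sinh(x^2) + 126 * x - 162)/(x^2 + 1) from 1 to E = -162*E - log(2)*sinh(1) + 99 + 63*exp(2) + log(1 + exp(2))*sinh(exp(2))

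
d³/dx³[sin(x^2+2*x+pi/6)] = -8*x^3*cos(x^2 + 2*x + pi/6) - 24*x^2*cos(x^2 + 2*x + pi/6) - 12*x*sin(x^2 + 2*x + pi/6) - 24*x*cos(x^2 + 2*x + pi/6) - 12*sin(x^2 + 2*x + pi/6) - 8*cos(x^2 + 2*x + pi/6)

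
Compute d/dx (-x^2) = -2*x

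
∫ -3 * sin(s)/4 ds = 3*cos(s)/4 + C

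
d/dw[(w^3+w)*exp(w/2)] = w^3*exp(w/2)/2 + 3*w^2*exp(w/2) + w*exp(w/2)/2 + exp(w/2)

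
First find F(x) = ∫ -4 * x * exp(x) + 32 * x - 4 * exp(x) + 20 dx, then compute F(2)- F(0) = 104 - 8*exp(2)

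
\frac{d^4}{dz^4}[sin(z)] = sin(z)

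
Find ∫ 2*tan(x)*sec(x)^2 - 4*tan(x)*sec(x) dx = (sec(x) - 2)^2 + C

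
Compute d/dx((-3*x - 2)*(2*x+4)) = -12*x - 16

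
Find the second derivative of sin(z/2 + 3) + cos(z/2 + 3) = -sqrt(2)*sin(z/2 + pi/4 + 3)/4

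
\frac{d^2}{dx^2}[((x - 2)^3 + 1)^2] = 30*x^4 - 240*x^3 + 720*x^2 - 948*x + 456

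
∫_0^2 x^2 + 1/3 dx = 10/3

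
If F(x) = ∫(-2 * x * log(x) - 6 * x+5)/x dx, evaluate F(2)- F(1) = -4 + log(2)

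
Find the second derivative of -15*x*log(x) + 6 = -15/x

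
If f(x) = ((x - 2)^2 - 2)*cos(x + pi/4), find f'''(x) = x^2*sin(x + pi/4) - 4*x*sin(x + pi/4) - 6*x*cos(x + pi/4) - 4*sin(x + pi/4) + 12*cos(x + pi/4)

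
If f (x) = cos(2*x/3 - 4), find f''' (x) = 8*sin(2*x/3 - 4)/27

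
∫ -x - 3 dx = -x^2/2 - 3*x + C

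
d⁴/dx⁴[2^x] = 2^x*log(2)^4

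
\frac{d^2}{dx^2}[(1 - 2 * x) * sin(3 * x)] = 18*x*sin(3*x) - 9*sin(3*x) - 12*cos(3*x)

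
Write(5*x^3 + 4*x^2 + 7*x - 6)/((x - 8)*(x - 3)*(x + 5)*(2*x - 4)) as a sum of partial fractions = 283/(728*(x + 5)) + 16/(21*(x - 2)) - 93/(40*(x - 3)) + 1433/(390*(x - 8))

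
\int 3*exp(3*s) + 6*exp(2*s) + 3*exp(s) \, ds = (exp(s) + 1)^3 + C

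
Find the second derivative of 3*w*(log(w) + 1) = 3/w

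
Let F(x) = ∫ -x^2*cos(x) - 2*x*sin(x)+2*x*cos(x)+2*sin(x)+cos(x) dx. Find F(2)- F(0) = sin(2)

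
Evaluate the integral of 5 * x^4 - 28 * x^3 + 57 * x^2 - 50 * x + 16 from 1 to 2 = 0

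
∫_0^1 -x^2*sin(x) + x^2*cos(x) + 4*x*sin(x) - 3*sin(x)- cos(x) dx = -1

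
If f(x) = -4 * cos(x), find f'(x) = 4*sin(x)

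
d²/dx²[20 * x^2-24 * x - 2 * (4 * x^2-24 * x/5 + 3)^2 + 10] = -384*x^2 + 2304*x/5 - 3704/25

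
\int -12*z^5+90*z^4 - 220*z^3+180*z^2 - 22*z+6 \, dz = -2*z^6 + 18*z^5 - 55*z^4 + 60*z^3 - 11*z^2 + 6*z + C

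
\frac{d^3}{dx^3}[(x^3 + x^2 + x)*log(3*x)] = (6*x^2*log(x) + 6*x^2*log(3) + 11*x^2 + 2*x - 1)/x^2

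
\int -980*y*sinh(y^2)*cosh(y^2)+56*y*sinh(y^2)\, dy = -7*(35*cosh(y^2) - 4)*cosh(y^2) + C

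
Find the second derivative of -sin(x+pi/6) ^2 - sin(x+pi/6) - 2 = sqrt(3)*sin(2*x) + sin(x + pi/6) - cos(2*x)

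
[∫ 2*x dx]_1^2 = 3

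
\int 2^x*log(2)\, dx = 2^x + C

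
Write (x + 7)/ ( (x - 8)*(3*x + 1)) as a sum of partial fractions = -4/(5*(3*x + 1)) + 3/(5*(x - 8))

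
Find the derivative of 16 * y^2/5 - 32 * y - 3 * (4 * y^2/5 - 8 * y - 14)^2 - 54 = -192*y^3/25 + 576*y^2/5 - 1216*y/5 - 704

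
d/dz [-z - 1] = -1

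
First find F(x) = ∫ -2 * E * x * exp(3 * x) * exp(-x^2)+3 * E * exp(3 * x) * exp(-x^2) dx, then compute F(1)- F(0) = -E + exp(3)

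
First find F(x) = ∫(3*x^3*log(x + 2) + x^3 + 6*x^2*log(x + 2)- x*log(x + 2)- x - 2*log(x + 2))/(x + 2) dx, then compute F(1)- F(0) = 0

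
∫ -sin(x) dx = cos(x) + C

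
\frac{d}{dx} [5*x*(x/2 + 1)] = 5*x + 5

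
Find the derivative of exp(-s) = -exp(-s)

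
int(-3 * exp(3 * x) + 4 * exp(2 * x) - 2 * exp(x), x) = (-exp(2*x) + 2*exp(x) - 2)*exp(x) + C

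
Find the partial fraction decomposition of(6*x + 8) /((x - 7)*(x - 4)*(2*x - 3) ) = 68/(55*(2*x - 3)) - 32/(15*(x - 4)) + 50/(33*(x - 7))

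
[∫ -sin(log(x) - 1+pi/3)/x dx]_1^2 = -sin(pi/6 + 1) + cos(-1 + log(2) + pi/3)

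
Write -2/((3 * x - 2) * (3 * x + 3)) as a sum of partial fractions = -2/(5*(3*x - 2)) + 2/(15*(x + 1))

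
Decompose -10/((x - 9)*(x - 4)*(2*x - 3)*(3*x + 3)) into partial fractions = -16/(225*(2*x - 3)) + 1/(75*(x + 1)) + 2/(75*(x - 4)) - 1/(225*(x - 9))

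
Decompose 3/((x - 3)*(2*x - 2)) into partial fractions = -3/(4*(x - 1)) + 3/(4*(x - 3))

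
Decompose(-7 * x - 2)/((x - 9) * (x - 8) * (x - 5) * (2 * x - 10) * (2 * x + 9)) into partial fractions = 236/(243675*(2*x + 9)) - 5629/(103968*(x - 5)) - 37/(456*(x - 5)^2) + 29/(225*(x - 8)) - 65/(864*(x - 9))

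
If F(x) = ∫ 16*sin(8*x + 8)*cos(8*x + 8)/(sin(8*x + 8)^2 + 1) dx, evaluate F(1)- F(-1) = log(sin(16)^2 + 1)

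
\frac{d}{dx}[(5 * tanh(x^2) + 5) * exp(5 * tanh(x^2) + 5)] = 10*x*(5*sinh(x^2)/cosh(x^2) + 6)*exp(5)*exp(5*tanh(x^2))/cosh(x^2)^2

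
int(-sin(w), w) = cos(w) + C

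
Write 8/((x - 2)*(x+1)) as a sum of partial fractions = -8/(3*(x + 1)) + 8/(3*(x - 2))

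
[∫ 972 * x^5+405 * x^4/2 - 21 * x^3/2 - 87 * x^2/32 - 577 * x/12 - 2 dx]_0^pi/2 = -6*pi^2 - 2*(pi/8 + 3*pi^2/4)^2/3 - pi + 6*(pi/8 + 3*pi^2/4)^3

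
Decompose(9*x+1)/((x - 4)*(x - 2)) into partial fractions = -19/(2*(x - 2)) + 37/(2*(x - 4))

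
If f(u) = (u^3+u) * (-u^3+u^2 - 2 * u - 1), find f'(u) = -6*u^5 + 5*u^4 - 12*u^3 - 4*u - 1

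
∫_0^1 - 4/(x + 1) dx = -4*log(2)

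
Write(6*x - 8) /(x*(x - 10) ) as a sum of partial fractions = 26/(5*(x - 10)) + 4/(5*x)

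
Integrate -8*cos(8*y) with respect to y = -sin(8*y) + C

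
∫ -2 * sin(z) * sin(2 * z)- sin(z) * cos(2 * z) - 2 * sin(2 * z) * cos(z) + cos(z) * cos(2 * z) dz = sqrt(2)*sin(z + pi/4)*cos(2*z) + C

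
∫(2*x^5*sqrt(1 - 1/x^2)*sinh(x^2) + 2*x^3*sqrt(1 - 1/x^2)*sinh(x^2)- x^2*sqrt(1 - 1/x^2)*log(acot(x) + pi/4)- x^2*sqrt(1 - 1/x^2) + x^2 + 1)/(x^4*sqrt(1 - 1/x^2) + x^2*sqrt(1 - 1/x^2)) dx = (4*acot(x) + pi)*log(acot(x) + pi/4)/4 + cosh(x^2) + asec(x) + C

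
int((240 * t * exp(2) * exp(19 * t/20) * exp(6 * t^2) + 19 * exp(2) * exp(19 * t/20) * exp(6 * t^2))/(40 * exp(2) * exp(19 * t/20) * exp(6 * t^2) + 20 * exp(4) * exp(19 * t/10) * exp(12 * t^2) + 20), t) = exp(6*t^2 + 19*t/20 + 2)/(exp(6*t^2 + 19*t/20 + 2) + 1) + C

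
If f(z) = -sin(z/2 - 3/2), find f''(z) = sin(z/2 - 3/2)/4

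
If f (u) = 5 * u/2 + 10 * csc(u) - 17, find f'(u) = -10*cot(u)*csc(u) + 5/2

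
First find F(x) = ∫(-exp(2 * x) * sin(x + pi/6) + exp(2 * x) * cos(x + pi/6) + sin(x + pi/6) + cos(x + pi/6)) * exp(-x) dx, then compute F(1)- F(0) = (E - exp(-1))*cos(pi/6 + 1)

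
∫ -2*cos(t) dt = -2*sin(t) + C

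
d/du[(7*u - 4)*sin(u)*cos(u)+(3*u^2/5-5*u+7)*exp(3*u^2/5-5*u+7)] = 18*u^3*exp(7)*exp(-5*u)*exp(3*u^2/5)/25 - 9*u^2*exp(7)*exp(-5*u)*exp(3*u^2/5) + 7*u*cos(2*u) + 173*u*exp(7)*exp(-5*u)*exp(3*u^2/5)/5 + 7*sin(2*u)/2 - 4*cos(2*u) - 40*exp(7)*exp(-5*u)*exp(3*u^2/5)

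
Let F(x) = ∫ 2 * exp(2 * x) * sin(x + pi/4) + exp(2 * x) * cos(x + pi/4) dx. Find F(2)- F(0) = -sqrt(2)/2 + exp(4)*sin(pi/4 + 2)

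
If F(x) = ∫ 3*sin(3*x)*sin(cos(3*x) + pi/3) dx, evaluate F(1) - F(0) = -cos(1 + pi/3) + cos(cos(3) + pi/3)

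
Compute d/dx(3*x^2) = 6*x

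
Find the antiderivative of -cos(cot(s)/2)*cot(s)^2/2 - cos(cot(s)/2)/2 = sin(cot(s)/2) + C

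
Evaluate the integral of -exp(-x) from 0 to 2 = -1 + exp(-2)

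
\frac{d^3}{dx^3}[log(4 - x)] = 2/(x^3 - 12*x^2 + 48*x - 64)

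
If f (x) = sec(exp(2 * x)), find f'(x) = 2*exp(2*x)*tan(exp(2*x))*sec(exp(2*x))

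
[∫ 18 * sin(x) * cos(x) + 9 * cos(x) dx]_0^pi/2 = 18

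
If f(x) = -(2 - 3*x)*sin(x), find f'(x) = 3*x*cos(x) + 3*sin(x) - 2*cos(x)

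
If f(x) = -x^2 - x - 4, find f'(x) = -2*x - 1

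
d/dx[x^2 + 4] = 2*x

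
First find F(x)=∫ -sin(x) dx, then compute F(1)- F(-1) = 0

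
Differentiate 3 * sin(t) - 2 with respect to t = 3*cos(t)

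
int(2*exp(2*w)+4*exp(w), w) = (exp(w) + 2)^2 + C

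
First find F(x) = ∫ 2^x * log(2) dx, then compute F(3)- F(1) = 6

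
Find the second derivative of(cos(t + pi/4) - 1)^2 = 2*sin(2*t) + 2*cos(t + pi/4)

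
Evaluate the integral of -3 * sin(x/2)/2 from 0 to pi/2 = -3 + 3*sqrt(2)/2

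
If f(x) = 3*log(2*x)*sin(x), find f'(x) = 3*(x*log(x)*cos(x) + x*log(2)*cos(x) + sin(x))/x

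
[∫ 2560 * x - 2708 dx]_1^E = -17 + 12*E + 5*(-17 + 16*E)^2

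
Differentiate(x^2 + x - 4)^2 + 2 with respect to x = 4*x^3 + 6*x^2 - 14*x - 8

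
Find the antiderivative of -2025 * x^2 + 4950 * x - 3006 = -675*x^3 + 2475*x^2 - 3006*x + C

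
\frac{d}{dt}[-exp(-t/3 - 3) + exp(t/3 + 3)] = (exp(2*t/3 + 6) + 1)*exp(-t/3 - 3)/3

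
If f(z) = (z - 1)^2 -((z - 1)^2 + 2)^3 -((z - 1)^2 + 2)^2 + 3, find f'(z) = -6*z^5 + 30*z^4 - 88*z^3 + 144*z^2 - 144*z + 64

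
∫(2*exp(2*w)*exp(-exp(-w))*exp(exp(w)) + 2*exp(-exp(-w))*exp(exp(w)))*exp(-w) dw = 2*exp(2*sinh(w)) + C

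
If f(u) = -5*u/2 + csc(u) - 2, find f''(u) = (-1 + 2/sin(u)^2)/sin(u)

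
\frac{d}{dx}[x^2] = 2*x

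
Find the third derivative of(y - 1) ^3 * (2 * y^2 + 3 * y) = 120*y^2 - 72*y - 18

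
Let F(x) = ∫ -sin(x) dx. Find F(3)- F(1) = cos(3) - cos(1)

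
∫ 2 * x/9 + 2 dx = x^2/9 + 2*x + C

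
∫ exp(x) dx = exp(x) + C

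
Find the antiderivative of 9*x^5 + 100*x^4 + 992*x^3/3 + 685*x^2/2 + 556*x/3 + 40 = 3*x^6/2 + 20*x^5 + 248*x^4/3 + 685*x^3/6 + 278*x^2/3 + 40*x + C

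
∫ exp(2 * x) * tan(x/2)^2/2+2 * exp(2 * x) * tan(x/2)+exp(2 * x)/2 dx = exp(2*x)*tan(x/2) + C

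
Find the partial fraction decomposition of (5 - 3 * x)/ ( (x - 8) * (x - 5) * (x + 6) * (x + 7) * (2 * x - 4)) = 13/(1620*(x + 7)) - 23/(2464*(x + 6)) - 1/(2592*(x - 2)) + 5/(1188*(x - 5)) - 19/(7560*(x - 8))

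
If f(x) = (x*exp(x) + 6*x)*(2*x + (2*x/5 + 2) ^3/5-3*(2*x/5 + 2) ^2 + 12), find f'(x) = 8*x^4*exp(x)/625 - 148*x^3*exp(x)/625 + 192*x^3/625 - 338*x^2*exp(x)/125 - 648*x^2/125 - 52*x*exp(x)/25 - 552*x/25 + 8*exp(x)/5 + 48/5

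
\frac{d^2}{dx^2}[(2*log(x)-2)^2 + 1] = (16 - 8*log(x))/x^2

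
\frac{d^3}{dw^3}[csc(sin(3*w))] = 27*(3*sin(3*w) - 6*sin(3*w)/sin(sin(3*w))^2 + cos(3*w)^2*cos(sin(3*w))/sin(sin(3*w)) + cos(sin(3*w))/sin(sin(3*w)) - 6*cos(3*w)^2*cos(sin(3*w))/sin(sin(3*w))^3)*cos(3*w)/sin(sin(3*w))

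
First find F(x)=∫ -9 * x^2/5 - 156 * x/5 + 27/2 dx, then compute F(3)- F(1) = -567/5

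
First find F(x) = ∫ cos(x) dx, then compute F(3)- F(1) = -sin(1) + sin(3)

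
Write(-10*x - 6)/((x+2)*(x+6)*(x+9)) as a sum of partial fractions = 4/(x + 9) - 9/(2*(x + 6)) + 1/(2*(x + 2))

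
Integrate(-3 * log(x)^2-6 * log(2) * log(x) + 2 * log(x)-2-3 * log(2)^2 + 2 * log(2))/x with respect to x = (-log(2*x)^2 + log(2*x) - 2)*log(2*x) + C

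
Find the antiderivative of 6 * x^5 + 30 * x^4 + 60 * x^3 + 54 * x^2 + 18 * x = x^6 + 6*x^5 + 15*x^4 + 18*x^3 + 9*x^2 + C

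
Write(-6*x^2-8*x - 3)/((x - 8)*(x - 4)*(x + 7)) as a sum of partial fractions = -241/(165*(x + 7)) + 131/(44*(x - 4)) - 451/(60*(x - 8))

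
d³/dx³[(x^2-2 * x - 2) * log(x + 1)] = (2*x^2 + 8*x + 8)/(x^3 + 3*x^2 + 3*x + 1)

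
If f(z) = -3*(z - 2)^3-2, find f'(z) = -9*z^2 + 36*z - 36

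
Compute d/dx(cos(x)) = -sin(x)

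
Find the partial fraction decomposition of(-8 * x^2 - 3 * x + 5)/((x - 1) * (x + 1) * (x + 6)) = -53/(7*(x + 6)) - 3/(7*(x - 1))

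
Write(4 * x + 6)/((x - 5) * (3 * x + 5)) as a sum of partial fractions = 1/(10*(3*x + 5)) + 13/(10*(x - 5))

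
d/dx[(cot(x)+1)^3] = -3*(1 + tan(x)^(-2))*(tan(x) + 1)^2/tan(x)^2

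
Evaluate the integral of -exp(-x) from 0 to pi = -1 + exp(-pi)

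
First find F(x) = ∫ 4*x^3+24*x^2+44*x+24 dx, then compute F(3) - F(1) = 512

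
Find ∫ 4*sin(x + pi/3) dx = -4*cos(x + pi/3) + C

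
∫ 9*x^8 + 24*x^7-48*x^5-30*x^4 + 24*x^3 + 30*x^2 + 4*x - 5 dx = x^9 + 3*x^8 - 8*x^6 - 6*x^5 + 6*x^4 + 10*x^3 + 2*x^2 - 5*x + C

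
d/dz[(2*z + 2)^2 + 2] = 8*z + 8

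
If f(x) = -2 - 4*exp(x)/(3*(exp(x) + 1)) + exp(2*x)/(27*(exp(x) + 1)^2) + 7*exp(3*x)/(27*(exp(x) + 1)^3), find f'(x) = (-13*exp(3*x) - 70*exp(2*x) - 36*exp(x))/(27*exp(4*x) + 108*exp(3*x) + 162*exp(2*x) + 108*exp(x) + 27)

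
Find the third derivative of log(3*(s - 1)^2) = 4/(s^3 - 3*s^2 + 3*s - 1)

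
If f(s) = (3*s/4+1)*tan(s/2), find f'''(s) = 9*s*tan(s/2)^4/16 + 3*s*tan(s/2)^2/4 + 3*s/16 + 3*tan(s/2)^4/4 + 9*tan(s/2)^3/8 + tan(s/2)^2 + 9*tan(s/2)/8 + 1/4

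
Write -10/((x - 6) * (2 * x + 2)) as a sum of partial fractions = 5/(7*(x + 1)) - 5/(7*(x - 6))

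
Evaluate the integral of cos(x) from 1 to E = -sin(1) + sin(E)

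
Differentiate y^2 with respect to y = 2*y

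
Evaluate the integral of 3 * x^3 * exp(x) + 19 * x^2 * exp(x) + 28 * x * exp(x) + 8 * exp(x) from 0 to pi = pi*(3 + 3*pi)*exp(pi) + pi*(5 + 7*pi + 3*pi^2)*exp(pi)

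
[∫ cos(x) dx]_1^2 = -sin(1) + sin(2)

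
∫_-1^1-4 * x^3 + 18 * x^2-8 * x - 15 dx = -18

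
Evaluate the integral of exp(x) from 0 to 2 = -1 + exp(2)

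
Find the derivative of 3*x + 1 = 3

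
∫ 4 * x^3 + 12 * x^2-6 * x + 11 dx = x^4 + 4*x^3 - 3*x^2 + 11*x + C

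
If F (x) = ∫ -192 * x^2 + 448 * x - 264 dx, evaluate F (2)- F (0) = -144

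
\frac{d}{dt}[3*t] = 3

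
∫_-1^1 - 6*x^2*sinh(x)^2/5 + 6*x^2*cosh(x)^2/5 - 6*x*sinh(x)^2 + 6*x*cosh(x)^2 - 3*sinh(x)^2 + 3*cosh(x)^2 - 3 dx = 4/5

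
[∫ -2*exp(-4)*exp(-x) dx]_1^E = -2*exp(-5) + 2*exp(-4 - E)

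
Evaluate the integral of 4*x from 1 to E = -2 + 2*exp(2)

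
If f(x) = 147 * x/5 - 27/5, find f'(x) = 147/5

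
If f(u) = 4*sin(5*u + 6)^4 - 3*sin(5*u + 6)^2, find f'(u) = 5*sin(10*u + 12) - 10*sin(20*u + 24)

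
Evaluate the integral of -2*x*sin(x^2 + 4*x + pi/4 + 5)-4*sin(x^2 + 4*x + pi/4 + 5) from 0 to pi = cos(pi/4 + 5 + pi^2) - cos(pi/4 + 5)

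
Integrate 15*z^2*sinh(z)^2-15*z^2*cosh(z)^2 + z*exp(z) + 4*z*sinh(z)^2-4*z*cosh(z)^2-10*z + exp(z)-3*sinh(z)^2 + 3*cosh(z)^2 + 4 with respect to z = z*(-5*z^2 - 7*z + exp(z) + 7) + C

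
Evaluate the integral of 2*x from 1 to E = -1 + exp(2)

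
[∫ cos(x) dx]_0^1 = sin(1)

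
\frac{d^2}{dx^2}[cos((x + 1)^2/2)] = -x^2*cos(x^2/2 + x + 1/2) - 2*x*cos(x^2/2 + x + 1/2) - sqrt(2)*sin(x^2/2 + x + 1/2 + pi/4)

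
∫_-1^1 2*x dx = 0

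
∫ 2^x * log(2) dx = 2^x + C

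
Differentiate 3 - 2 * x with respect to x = -2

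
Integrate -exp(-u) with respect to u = exp(-u) + C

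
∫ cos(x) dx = sin(x) + C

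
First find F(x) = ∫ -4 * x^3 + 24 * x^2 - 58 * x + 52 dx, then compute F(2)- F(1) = 6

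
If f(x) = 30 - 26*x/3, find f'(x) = -26/3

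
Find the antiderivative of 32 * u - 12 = 16*u^2 - 12*u + C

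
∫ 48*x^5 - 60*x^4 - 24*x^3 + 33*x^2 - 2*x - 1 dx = 8*x^6 - 12*x^5 - 6*x^4 + 11*x^3 - x^2 - x + C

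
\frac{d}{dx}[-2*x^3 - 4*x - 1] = -6*x^2 - 4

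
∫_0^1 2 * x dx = 1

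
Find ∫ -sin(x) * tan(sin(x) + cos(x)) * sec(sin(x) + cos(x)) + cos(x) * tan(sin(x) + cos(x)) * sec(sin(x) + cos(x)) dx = sec(sin(x) + cos(x)) + C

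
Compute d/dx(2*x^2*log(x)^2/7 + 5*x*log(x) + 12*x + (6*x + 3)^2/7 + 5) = 4*x*log(x)^2/7 + 4*x*log(x)/7 + 72*x/7 + 5*log(x) + 155/7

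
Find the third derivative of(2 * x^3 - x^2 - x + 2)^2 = 480*x^3 - 240*x^2 - 72*x + 60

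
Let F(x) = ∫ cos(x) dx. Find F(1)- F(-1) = 2*sin(1)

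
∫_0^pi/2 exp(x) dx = -1 + exp(pi/2)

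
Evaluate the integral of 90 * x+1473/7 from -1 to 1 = 2946/7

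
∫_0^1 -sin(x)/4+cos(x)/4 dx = -1/4 + cos(1)/4 + sin(1)/4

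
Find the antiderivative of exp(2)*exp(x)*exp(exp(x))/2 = exp(exp(x) + 2)/2 + C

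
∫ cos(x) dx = sin(x) + C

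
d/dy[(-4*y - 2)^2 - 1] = 32*y + 16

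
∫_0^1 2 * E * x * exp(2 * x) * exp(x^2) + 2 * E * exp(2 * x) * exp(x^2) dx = -E + exp(4)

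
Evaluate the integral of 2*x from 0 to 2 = 4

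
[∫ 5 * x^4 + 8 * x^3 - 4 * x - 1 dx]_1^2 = 54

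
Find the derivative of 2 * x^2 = 4*x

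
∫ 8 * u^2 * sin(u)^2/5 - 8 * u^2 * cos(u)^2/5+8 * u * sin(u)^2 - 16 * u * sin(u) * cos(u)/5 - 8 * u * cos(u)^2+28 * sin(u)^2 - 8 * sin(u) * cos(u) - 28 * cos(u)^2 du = (-4*u^2/5 - 4*u - 14)*sin(2*u) + C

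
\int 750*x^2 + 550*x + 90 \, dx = 250*x^3 + 275*x^2 + 90*x + C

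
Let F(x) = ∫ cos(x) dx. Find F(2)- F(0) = sin(2)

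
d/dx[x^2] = 2*x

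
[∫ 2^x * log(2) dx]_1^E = -2 + 2^E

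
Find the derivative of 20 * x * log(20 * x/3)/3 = 20*log(x)/3 - 20*log(3)/3 + 20/3 + 20*log(20)/3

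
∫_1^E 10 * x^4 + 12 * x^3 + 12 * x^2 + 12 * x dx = -15 + (2*E + exp(3))*(3*E + 2*exp(2))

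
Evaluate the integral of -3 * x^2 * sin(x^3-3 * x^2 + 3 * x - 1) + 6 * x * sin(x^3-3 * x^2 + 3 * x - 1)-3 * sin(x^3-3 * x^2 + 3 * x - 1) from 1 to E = -1 + cos((-1 + E)^3)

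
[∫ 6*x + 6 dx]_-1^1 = 12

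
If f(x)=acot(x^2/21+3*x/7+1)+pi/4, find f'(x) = (-42*x - 189)/(x^4 + 18*x^3 + 123*x^2 + 378*x + 882)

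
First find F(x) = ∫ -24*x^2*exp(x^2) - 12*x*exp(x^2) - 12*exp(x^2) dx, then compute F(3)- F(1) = -42*exp(9) + 18*E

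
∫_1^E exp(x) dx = -E + exp(E)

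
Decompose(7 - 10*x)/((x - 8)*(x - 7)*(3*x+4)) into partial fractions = 183/(700*(3*x + 4)) + 63/(25*(x - 7)) - 73/(28*(x - 8))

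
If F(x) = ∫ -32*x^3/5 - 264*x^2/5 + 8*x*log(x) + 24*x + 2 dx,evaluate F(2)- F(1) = -576/5 + 16*log(2)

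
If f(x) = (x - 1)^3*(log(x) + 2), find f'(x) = (3*x^3*log(x) + 7*x^3 - 6*x^2*log(x) - 15*x^2 + 3*x*log(x) + 9*x - 1)/x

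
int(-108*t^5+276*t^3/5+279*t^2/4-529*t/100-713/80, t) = -18*t^6 + 69*t^4/5 + 93*t^3/4 - 529*t^2/200 - 713*t/80 + C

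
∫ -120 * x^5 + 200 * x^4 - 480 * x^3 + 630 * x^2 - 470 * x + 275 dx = -20*x^6 + 40*x^5 - 120*x^4 + 210*x^3 - 235*x^2 + 275*x + C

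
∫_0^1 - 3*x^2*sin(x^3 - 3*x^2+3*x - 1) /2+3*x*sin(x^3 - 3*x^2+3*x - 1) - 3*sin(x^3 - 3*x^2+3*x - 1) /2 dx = 1/2 - cos(1)/2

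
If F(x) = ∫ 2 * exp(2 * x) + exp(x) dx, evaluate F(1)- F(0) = -3*E - 6 + (2 + E)^2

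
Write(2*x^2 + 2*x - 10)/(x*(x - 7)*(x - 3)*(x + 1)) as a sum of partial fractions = 5/(16*(x + 1)) - 7/(24*(x - 3)) + 51/(112*(x - 7)) - 10/(21*x)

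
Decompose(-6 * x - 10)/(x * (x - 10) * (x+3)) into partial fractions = 8/(39*(x + 3)) - 7/(13*(x - 10)) + 1/(3*x)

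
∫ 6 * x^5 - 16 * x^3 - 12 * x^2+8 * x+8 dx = x^6 - 4*x^4 - 4*x^3 + 4*x^2 + 8*x + C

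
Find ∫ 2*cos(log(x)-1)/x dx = 2*sin(log(x) - 1) + C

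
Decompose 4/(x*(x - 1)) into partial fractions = 4/(x - 1) - 4/x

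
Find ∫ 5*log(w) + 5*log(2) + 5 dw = 5*w*log(2*w) + C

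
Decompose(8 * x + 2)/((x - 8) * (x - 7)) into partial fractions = -58/(x - 7) + 66/(x - 8)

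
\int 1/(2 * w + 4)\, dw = log(w + 2)/2 + C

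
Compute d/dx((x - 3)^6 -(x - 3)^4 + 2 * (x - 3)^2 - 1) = 6*x^5 - 90*x^4 + 536*x^3 - 1584*x^2 + 2326*x - 1362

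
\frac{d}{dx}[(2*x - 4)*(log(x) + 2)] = (2*x*log(x) + 6*x - 4)/x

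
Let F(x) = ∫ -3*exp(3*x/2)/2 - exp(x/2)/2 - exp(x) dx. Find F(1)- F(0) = -exp(3/2) - E - exp(1/2) + 3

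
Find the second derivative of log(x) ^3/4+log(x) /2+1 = (-3*log(x)^2 + 6*log(x) - 2)/(4*x^2)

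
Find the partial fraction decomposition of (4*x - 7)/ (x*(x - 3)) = 5/(3*(x - 3)) + 7/(3*x)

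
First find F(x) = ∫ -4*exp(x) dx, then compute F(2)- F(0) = 4 - 4*exp(2)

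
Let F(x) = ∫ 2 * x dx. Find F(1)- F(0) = 1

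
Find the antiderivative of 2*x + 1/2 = x^2 + x/2 + C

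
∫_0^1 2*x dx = 1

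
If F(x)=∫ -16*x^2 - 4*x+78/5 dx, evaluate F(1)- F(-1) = 308/15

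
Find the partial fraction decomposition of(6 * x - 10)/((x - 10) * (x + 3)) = 28/(13*(x + 3)) + 50/(13*(x - 10))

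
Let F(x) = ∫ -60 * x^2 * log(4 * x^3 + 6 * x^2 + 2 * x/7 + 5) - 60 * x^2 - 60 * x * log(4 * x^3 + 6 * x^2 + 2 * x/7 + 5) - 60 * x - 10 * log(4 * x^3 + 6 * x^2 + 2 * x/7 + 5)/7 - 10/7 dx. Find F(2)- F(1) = -2155*log(431/7)/7 + 535*log(107/7)/7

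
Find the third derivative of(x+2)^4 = 24*x + 48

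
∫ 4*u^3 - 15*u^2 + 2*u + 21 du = u^4 - 5*u^3 + u^2 + 21*u + C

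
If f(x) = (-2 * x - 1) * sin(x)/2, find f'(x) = -x*cos(x) - sin(x) - cos(x)/2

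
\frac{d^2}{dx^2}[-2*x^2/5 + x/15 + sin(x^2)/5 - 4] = -4*x^2*sin(x^2)/5 + 2*cos(x^2)/5 - 4/5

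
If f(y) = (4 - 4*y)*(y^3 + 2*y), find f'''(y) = 24 - 96*y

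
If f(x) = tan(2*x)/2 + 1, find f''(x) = 4*sin(2*x)/cos(2*x)^3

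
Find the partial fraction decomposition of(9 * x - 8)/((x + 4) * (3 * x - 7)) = 39/(19*(3*x - 7)) + 44/(19*(x + 4))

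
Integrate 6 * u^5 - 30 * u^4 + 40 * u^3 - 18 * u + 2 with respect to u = u^6 - 6*u^5 + 10*u^4 - 9*u^2 + 2*u + C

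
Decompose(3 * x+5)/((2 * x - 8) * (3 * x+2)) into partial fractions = -9/(28*(3*x + 2)) + 17/(28*(x - 4))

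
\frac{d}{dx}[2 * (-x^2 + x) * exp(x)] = -2*x^2*exp(x) - 2*x*exp(x) + 2*exp(x)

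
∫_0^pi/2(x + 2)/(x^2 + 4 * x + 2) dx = -log(2)/2 + log(-2 + (pi/2 + 2)^2)/2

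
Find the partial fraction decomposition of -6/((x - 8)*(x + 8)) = 3/(8*(x + 8)) - 3/(8*(x - 8))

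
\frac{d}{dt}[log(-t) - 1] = 1/t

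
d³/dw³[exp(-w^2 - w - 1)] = (-8*w^3 - 12*w^2 + 6*w + 5)*exp(-w^2 - w - 1)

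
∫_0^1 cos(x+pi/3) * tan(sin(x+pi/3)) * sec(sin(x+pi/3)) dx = -sec(sqrt(3)/2) + sec(sin(1 + pi/3))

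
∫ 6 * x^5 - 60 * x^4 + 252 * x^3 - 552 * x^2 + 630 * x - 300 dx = x^6 - 12*x^5 + 63*x^4 - 184*x^3 + 315*x^2 - 300*x + C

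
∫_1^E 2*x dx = -1 + exp(2)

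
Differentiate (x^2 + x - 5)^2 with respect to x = 4*x^3 + 6*x^2 - 18*x - 10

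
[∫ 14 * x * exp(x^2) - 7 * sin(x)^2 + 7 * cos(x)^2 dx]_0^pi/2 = -7 + 7*exp(pi^2/4)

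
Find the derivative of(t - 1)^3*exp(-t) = (-t^3 + 6*t^2 - 9*t + 4)*exp(-t)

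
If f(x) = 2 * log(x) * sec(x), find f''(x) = 2*(-x^2*log(x) + 2*x^2*log(x)/cos(x)^2 + 2*x*sin(x)/cos(x) - 1)/(x^2*cos(x))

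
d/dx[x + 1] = 1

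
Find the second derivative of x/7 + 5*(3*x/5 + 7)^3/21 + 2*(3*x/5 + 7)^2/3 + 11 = 54*x/175 + 102/25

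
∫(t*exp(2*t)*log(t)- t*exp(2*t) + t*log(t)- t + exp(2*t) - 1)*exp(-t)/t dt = 2*(log(t) - 1)*sinh(t) + C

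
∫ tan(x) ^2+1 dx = tan(x) + C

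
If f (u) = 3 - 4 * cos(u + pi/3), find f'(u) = 4*sin(u + pi/3)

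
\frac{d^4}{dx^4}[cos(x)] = cos(x)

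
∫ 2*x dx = x^2 + C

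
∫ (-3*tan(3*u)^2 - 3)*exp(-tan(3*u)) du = exp(-tan(3*u)) + C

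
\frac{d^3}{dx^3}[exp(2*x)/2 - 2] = 4*exp(2*x)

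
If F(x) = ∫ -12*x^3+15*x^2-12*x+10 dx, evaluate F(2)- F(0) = -12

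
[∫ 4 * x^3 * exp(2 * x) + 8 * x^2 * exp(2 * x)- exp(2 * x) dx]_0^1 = 2*exp(2)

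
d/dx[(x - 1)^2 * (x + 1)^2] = 4*x^3 - 4*x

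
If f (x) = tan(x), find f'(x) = cos(x)^(-2)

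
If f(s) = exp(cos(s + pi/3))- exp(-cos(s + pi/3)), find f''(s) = (exp(2*cos(s + pi/3))*sin(s + pi/3)^2 - exp(2*cos(s + pi/3))*cos(s + pi/3) - sin(s + pi/3)^2 - cos(s + pi/3))*exp(-cos(s + pi/3))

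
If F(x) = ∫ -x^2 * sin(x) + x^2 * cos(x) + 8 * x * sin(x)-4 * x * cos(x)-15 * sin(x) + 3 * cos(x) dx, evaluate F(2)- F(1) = -4*sin(1) - 4*cos(1) + cos(2) + sin(2)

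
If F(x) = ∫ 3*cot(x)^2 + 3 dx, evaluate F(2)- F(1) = -3*cot(2) + 3*cot(1)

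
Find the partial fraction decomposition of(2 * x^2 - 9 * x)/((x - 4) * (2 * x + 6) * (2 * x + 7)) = 112/(15*(2*x + 7)) - 45/(14*(x + 3)) - 2/(105*(x - 4))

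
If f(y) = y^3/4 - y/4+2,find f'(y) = 3*y^2/4 - 1/4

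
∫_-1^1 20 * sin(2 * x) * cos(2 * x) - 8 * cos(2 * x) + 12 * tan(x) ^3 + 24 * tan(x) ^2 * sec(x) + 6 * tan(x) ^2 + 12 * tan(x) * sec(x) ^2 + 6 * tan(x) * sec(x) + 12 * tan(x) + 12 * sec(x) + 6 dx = -8*sin(2) - 6*(-tan(1) + sec(1))^2 + 12*tan(1) + 6*(tan(1) + sec(1))^2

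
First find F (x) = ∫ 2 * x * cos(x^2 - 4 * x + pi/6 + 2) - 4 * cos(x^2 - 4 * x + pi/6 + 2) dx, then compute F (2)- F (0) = -sqrt(3)*sin(2)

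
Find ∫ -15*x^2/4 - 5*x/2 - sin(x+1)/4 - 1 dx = -5*x^3/4 - 5*x^2/4 - x + cos(x + 1)/4 + C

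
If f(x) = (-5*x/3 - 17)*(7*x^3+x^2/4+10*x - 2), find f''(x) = -140*x^2 - 1433*x/2 - 251/6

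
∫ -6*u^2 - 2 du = -2*u^3 - 2*u + C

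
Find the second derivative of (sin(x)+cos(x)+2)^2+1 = -4*sin(2*x) - 4*sqrt(2)*sin(x + pi/4)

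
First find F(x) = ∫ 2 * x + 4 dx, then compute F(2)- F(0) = 12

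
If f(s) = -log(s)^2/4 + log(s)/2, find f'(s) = (1 - log(s))/(2*s)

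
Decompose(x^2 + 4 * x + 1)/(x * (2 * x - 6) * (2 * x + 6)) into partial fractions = -1/(36*(x + 3)) + 11/(36*(x - 3)) - 1/(36*x)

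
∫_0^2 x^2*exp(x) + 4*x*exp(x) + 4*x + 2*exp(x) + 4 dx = 16 + 8*exp(2)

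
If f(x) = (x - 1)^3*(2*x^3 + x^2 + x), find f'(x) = 12*x^5 - 25*x^4 + 16*x^3 - 6*x^2 + 4*x - 1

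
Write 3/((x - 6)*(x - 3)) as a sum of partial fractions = -1/(x - 3) + 1/(x - 6)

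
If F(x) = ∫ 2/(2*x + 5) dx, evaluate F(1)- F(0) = -log(10) + log(14)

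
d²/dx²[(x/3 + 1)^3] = 2*x/9 + 2/3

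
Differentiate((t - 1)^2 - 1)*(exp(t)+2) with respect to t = t^2*exp(t) + 4*t - 2*exp(t) - 4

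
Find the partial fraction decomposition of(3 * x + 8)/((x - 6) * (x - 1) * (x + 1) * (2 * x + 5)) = -4/(357*(2*x + 5)) + 5/(42*(x + 1)) - 11/(70*(x - 1)) + 26/(595*(x - 6))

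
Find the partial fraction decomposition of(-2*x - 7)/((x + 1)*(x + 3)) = 1/(2*(x + 3)) - 5/(2*(x + 1))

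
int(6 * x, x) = 3*x^2 + C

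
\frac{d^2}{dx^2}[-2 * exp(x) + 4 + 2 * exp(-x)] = (2 - 2*exp(2*x))*exp(-x)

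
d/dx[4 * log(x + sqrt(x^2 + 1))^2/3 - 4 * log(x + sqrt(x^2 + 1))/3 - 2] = (8*x*log(x + sqrt(x^2 + 1)) - 4*x + 8*sqrt(x^2 + 1)*log(x + sqrt(x^2 + 1)) - 4*sqrt(x^2 + 1))/(3*x^2 + 3*x*sqrt(x^2 + 1) + 3)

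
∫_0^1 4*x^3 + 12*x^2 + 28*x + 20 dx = 39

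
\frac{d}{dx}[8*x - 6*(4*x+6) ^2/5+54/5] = -192*x/5 - 248/5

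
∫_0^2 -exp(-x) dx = -1 + exp(-2)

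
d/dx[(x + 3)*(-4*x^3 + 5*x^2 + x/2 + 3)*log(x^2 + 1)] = (-32*x^5*log(x^2 + 1) - 16*x^5 - 42*x^4*log(x^2 + 1) - 28*x^4 + 30*x^3*log(x^2 + 1) + 62*x^3 - 33*x^2*log(x^2 + 1) + 18*x^2 + 62*x*log(x^2 + 1) + 36*x + 9*log(x^2 + 1))/(2*x^2 + 2)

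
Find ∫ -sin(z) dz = cos(z) + C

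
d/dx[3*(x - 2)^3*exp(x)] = 3*x^3*exp(x) - 9*x^2*exp(x) + 12*exp(x)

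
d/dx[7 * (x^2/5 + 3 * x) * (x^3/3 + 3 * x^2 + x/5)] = 7*x^4/3 + 224*x^3/5 + 4746*x^2/25 + 42*x/5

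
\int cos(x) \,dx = sin(x) + C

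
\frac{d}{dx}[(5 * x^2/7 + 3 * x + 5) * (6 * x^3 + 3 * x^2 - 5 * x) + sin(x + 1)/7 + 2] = 150*x^4/7 + 564*x^3/7 + 744*x^2/7 + cos(x + 1)/7 - 25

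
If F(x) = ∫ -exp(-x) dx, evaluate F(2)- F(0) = -1 + exp(-2)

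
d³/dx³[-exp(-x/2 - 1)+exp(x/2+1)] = (exp(x + 2) + 1)*exp(-x/2 - 1)/8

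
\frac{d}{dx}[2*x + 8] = 2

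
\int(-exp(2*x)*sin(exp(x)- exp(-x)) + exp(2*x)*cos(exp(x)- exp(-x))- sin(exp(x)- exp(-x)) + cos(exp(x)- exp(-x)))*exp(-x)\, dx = sqrt(2)*sin(2*sinh(x) + pi/4) + C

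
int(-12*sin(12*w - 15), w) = cos(12*w - 15) + C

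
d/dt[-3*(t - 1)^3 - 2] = -9*t^2 + 18*t - 9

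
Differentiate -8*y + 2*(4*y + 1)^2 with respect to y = 64*y + 8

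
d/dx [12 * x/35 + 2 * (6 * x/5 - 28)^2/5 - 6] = 144*x/125 - 4644/175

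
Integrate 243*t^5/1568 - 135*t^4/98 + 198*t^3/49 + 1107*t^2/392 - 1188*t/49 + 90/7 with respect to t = 81*t^6/3136 - 27*t^5/98 + 99*t^4/98 + 369*t^3/392 - 594*t^2/49 + 90*t/7 + C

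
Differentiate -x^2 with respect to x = -2*x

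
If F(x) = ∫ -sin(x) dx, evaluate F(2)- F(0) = -1 + cos(2)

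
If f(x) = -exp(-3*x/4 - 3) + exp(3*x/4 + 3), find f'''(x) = (27*exp(3*x/2 + 6) + 27)*exp(-3*x/4 - 3)/64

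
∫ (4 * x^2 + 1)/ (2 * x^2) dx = 2*x - 1/(2*x) + C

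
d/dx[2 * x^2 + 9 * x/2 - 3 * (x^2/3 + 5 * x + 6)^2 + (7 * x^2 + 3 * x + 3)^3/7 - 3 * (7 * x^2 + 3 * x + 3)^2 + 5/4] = 294*x^5 + 315*x^4 - 688*x^3/3 - 1641*x^2/7 - 2792*x/7 - 3051/14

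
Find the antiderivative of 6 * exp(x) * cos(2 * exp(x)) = 3*sin(2*exp(x)) + C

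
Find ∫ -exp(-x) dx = exp(-x) + C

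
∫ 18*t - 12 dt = 9*t^2 - 12*t + C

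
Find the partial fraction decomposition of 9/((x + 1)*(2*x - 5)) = 18/(7*(2*x - 5)) - 9/(7*(x + 1))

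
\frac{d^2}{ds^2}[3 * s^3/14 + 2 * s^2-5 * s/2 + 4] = 9*s/7 + 4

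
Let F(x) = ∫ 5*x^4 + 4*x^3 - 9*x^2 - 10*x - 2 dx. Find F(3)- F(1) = 200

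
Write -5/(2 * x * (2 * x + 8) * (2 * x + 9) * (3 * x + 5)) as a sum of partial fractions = 27/(476*(3*x + 5)) + 10/(153*(2*x + 9)) - 5/(112*(x + 4)) - 1/(144*x)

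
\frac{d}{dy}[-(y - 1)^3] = -3*y^2 + 6*y - 3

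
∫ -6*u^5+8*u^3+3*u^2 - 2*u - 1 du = -u^6 + 2*u^4 + u^3 - u^2 - u + C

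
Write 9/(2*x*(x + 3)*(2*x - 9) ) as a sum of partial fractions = 2/(15*(2*x - 9)) + 1/(10*(x + 3)) - 1/(6*x)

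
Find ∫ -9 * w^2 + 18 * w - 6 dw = -3*w^3 + 9*w^2 - 6*w + C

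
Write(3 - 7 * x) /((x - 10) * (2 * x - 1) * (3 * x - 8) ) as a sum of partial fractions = 141/(286*(3*x - 8)) - 2/(247*(2*x - 1)) - 67/(418*(x - 10))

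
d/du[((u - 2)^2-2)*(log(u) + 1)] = (2*u^2*log(u) + 3*u^2 - 4*u*log(u) - 8*u + 2)/u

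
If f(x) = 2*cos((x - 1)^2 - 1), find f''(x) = -8*x^2*cos(x*(x - 2)) + 16*x*cos(x*(x - 2)) - 4*sin(x*(x - 2)) - 8*cos(x*(x - 2))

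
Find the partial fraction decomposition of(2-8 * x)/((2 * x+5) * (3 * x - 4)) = -26/(23*(3*x - 4)) - 44/(23*(2*x + 5))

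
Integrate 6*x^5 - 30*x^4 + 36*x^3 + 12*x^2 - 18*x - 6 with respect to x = x^6 - 6*x^5 + 9*x^4 + 4*x^3 - 9*x^2 - 6*x + C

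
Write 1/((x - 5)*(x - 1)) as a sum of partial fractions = -1/(4*(x - 1)) + 1/(4*(x - 5))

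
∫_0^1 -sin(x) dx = -1 + cos(1)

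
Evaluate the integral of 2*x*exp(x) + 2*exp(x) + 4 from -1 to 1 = 2*exp(-1) + 2*E + 8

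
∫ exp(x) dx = exp(x) + C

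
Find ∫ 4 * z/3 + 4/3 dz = 2*z^2/3 + 4*z/3 + C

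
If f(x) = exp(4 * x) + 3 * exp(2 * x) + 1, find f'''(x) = 64*exp(4*x) + 24*exp(2*x)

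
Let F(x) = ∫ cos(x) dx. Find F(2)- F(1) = -sin(1) + sin(2)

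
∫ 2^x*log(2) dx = 2^x + C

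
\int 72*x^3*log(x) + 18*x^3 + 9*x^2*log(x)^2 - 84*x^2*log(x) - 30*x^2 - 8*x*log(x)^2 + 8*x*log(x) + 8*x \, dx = x^2*(3*x - 4)*(6*x + log(x) - 2)*log(x) + C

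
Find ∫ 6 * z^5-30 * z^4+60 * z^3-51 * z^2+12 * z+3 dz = z^6 - 6*z^5 + 15*z^4 - 17*z^3 + 6*z^2 + 3*z + C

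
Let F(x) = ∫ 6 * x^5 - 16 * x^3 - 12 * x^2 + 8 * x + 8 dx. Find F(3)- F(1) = 352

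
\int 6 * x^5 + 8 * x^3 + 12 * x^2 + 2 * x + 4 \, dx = x^6 + 2*x^4 + 4*x^3 + x^2 + 4*x + C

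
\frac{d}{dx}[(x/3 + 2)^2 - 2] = 2*x/9 + 4/3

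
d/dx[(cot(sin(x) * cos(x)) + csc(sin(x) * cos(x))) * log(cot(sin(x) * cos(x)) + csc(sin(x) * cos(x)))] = -2*(log(1/tan(sin(x)*cos(x)) + 1/sin(sin(x)*cos(x)))*cos(sin(x)*cos(x)) + log(1/tan(sin(x)*cos(x)) + 1/sin(sin(x)*cos(x))) + cos(sin(x)*cos(x)) + 1)*sin(x + pi/4)*cos(x + pi/4)/sin(sin(x)*cos(x))^2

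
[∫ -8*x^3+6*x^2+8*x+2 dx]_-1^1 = 8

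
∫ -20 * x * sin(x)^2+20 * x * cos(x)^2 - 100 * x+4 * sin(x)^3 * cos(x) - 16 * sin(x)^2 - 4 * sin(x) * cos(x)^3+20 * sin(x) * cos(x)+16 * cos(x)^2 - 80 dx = 20*x - (10*x - sin(2*x) + 10)^2/2 - 2*sin(2*x) + C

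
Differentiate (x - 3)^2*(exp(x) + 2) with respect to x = x^2*exp(x) - 4*x*exp(x) + 4*x + 3*exp(x) - 12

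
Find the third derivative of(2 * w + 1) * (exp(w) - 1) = 2*w*exp(w) + 7*exp(w)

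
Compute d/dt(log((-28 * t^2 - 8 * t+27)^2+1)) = (1568*t^3 + 672*t^2 - 1448*t - 216)/(392*t^4 + 224*t^3 - 724*t^2 - 216*t + 365)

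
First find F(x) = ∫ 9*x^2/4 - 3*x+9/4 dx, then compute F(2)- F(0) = 9/2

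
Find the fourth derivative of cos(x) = cos(x)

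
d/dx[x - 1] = 1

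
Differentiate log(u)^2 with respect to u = 2*log(u)/u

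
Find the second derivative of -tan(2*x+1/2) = -8*tan(2*x + 1/2)^3 - 8*tan(2*x + 1/2)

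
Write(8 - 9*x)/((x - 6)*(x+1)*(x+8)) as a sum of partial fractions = 40/(49*(x + 8)) - 17/(49*(x + 1)) - 23/(49*(x - 6))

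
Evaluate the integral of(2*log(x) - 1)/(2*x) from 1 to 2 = (-1 + log(2))*log(2)/2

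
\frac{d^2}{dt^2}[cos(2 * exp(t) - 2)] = -4*exp(2*t)*cos(2*exp(t) - 2) - 2*exp(t)*sin(2*exp(t) - 2)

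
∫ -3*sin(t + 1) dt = 3*cos(t + 1) + C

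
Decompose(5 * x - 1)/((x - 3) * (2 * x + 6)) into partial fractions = 4/(3*(x + 3)) + 7/(6*(x - 3))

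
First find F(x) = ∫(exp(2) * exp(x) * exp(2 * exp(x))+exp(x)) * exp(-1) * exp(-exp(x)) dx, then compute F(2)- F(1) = -exp(1 + E) - exp(-exp(2) - 1) + exp(-E - 1) + exp(1 + exp(2))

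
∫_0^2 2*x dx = 4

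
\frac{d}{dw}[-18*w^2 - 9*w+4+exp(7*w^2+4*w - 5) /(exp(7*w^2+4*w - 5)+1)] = (-58*w*exp(7*w^2 + 4*w - 5) - 36*w*exp(14*w^2 + 8*w - 10) - 36*w - 14*exp(7*w^2 + 4*w - 5) - 9*exp(14*w^2 + 8*w - 10) - 9)/(exp(-10)*exp(8*w)*exp(14*w^2) + 2*exp(-5)*exp(4*w)*exp(7*w^2) + 1)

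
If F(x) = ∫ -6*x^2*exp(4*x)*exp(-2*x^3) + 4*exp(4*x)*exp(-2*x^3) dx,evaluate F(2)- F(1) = -exp(2) + exp(-8)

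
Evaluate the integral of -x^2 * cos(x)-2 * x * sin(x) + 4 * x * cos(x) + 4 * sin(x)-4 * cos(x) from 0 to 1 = -sin(1)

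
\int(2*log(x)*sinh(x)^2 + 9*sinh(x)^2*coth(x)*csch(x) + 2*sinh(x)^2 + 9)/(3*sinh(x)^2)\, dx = 2*x*log(x)/3 - 3*coth(x) - 3*csch(x) + C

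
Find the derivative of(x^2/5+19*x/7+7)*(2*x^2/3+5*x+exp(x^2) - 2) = 2*x^3*exp(x^2)/5 + 8*x^3/15 + 38*x^2*exp(x^2)/7 + 59*x^2/7 + 72*x*exp(x^2)/5 + 3746*x/105 + 19*exp(x^2)/7 + 207/7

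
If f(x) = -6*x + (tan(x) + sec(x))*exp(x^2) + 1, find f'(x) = 2*x*exp(x^2)*tan(x) + 2*x*exp(x^2)/cos(x) + exp(x^2)*sin(x)/cos(x)^2 + exp(x^2)/cos(x)^2 - 6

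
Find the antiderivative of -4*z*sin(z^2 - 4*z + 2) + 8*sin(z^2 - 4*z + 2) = 2*cos((z - 2)^2 - 2) + C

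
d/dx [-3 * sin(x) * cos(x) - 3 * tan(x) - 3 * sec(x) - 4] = -6*sin(x)^4/cos(x)^2 - 3*sin(x)/cos(x)^2 - 9 + 3/cos(x)^2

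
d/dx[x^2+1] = 2*x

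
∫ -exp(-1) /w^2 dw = exp(-1)/w + C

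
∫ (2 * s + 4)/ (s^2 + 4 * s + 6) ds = log((s + 2)^2 + 2) + C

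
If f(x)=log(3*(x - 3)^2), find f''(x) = -2/(x^2 - 6*x + 9)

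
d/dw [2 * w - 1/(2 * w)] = (4*w^2 + 1)/(2*w^2)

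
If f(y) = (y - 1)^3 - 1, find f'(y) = 3*y^2 - 6*y + 3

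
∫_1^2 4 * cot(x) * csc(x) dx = -4*csc(2) + 4*csc(1)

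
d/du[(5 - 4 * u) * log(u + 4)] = (-4*u*log(u + 4) - 4*u - 16*log(u + 4) + 5)/(u + 4)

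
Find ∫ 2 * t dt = t^2 + C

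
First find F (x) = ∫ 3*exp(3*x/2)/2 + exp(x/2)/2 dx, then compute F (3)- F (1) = -(1 + E)*exp(1/2) + (1 + exp(3))*exp(3/2)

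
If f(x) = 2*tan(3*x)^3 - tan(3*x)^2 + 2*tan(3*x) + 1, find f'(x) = 18*tan(3*x)^4 - 6*tan(3*x)^3 + 24*tan(3*x)^2 - 6*tan(3*x) + 6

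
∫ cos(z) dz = sin(z) + C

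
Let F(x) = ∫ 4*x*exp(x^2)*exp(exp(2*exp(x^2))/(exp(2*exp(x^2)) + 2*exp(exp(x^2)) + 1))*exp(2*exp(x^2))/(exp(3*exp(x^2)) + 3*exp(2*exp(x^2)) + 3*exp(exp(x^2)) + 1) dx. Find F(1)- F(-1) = 0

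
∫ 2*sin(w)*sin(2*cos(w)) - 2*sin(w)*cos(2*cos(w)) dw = sqrt(2)*sin(2*cos(w) + pi/4) + C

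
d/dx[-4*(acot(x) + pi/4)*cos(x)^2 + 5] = (4*x^2*sin(2*x)*acot(x) + pi*x^2*sin(2*x) + 4*sin(2*x)*acot(x) + pi*sin(2*x) + 4*cos(x)^2)/(x^2 + 1)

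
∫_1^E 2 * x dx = -1 + exp(2)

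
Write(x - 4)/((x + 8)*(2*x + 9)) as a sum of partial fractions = -17/(7*(2*x + 9)) + 12/(7*(x + 8))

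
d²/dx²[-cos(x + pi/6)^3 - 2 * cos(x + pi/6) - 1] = (-18*sin(x)^2 - 18*sqrt(3)*sin(x)*cos(x) + 11)*cos(x + pi/6)/4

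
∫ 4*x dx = 2*x^2 + C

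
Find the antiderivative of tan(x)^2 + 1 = tan(x) + C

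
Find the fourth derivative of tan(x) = 24*tan(x)^5 + 40*tan(x)^3 + 16*tan(x)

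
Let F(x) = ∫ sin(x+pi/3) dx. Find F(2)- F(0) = 1/2 - cos(pi/3 + 2)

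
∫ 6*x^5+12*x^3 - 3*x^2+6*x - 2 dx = x^6 + 3*x^4 - x^3 + 3*x^2 - 2*x + C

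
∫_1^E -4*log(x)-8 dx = 4 - 8*E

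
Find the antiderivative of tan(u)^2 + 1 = tan(u) + C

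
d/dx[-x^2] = -2*x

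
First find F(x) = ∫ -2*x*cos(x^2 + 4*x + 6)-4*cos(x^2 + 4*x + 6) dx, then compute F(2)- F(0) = sin(6) - sin(18)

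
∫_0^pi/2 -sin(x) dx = -1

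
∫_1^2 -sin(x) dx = -cos(1) + cos(2)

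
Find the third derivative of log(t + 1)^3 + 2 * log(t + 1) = (6*log(t + 1)^2 - 18*log(t + 1) + 10)/(t^3 + 3*t^2 + 3*t + 1)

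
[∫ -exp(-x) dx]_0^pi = -1 + exp(-pi)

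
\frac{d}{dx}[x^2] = 2*x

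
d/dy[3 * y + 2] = 3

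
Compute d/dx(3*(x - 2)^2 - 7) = 6*x - 12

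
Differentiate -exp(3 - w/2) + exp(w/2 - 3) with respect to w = (exp(w - 6) + 1)*exp(3 - w/2)/2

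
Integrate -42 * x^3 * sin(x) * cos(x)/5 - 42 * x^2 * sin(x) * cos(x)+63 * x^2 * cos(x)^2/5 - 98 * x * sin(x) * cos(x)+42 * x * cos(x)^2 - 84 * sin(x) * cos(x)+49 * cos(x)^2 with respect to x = (21*x^3/5 + 21*x^2 + 49*x + 42)*cos(x)^2 + C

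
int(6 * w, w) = 3*w^2 + C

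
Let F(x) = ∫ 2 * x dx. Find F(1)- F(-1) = 0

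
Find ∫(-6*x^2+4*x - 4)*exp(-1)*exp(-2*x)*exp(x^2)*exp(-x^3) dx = 2*exp(-x^3 + x^2 - 2*x - 1) + C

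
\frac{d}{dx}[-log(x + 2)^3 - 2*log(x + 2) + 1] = (-3*log(x + 2)^2 - 2)/(x + 2)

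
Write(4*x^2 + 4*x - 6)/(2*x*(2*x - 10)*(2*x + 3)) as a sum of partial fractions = -1/(13*(2*x + 3)) + 57/(130*(x - 5)) + 1/(10*x)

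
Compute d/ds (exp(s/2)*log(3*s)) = (s*exp(s/2)*log(s) + s*exp(s/2)*log(3) + 2*exp(s/2))/(2*s)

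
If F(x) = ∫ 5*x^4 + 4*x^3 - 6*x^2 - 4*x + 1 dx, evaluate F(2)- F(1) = 27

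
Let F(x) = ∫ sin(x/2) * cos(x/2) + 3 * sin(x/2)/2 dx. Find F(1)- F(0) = -3*cos(1/2) + sin(1/2)^2 + 3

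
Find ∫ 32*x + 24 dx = 16*x^2 + 24*x + C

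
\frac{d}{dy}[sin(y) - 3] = cos(y)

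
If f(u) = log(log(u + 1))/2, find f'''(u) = (2*log(u + 1)^2 + 3*log(u + 1) + 2)/(2*u^3*log(u + 1)^3 + 6*u^2*log(u + 1)^3 + 6*u*log(u + 1)^3 + 2*log(u + 1)^3)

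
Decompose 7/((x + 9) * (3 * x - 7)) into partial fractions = 21/(34*(3*x - 7)) - 7/(34*(x + 9))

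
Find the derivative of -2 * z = -2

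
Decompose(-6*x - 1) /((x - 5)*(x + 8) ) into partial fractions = -47/(13*(x + 8)) - 31/(13*(x - 5))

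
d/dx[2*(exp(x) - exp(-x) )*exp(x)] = 4*exp(2*x)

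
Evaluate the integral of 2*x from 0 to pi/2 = pi^2/4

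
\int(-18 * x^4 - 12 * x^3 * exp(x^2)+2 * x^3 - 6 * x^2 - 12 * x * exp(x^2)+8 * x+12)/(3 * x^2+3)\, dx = -2*x^3 + x^2/3 + 4*x - 2*exp(x^2) + log(x^2 + 1) + C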